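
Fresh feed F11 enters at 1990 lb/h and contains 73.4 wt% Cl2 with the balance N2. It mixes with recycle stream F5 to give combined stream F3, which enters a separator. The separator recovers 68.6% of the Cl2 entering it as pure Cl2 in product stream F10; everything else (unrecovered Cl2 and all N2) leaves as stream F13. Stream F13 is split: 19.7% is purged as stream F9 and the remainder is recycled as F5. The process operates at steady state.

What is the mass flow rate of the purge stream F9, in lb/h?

N2 enters only via F11 and leaves only via the purge: 1990×0.266 = 0.197×(N2 in F13), and the separator passes all N2, so N2 in F3 = N2 in F13 = 2687 lb/h.
Cl2 in F3: m_A = 1990×0.734 + (1−0.197)·(1−0.686)·m_A, so m_A = 1460.7/0.7479 = 1953.1 lb/h.
F13 = (1−0.686)×1953.1 + 2687 = 3300.3 lb/h.
Purge F9 = 0.197×3300.3 = 650.16 lb/h.

650.2 lb/h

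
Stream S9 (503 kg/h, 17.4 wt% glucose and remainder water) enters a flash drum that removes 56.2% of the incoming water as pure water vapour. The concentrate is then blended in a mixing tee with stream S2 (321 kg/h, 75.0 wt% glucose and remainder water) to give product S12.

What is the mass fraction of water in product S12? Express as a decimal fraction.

Vapour removed = 0.562×0.826×503 = 233.5 kg/h; concentrate = 269.5 kg/h.
water reaching the mixer = 181.98 (from concentrate) + 321×0.250 = 262.23 kg/h.
Product flow = 269.5 + 321 = 590.5 kg/h; water fraction = 0.444.

0.444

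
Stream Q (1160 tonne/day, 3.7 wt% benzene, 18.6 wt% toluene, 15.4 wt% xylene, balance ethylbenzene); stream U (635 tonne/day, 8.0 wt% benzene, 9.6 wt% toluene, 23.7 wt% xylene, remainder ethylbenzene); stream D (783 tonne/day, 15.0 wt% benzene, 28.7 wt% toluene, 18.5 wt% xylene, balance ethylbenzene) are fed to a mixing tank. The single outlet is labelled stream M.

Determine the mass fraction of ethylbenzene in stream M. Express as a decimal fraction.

0.540

Total flow out = 1160 + 635 + 783 = 2578 tonne/day.
ethylbenzene in = 1160×0.623 + 635×0.587 + 783×0.378 = 1391.4 tonne/day.
ethylbenzene mass fraction in M = 1391.4/2578 = 0.540.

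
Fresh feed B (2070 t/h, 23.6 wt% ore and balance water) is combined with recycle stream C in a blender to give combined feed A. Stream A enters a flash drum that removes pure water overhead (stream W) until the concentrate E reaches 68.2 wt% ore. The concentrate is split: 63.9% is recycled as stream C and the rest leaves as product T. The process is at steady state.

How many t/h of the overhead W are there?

1354 t/h

Overall ore balance (none leaves overhead): ore in fresh feed = ore in product, i.e. 2070×0.236 = (1−0.639)·E·0.682.
E = 488.52/(0.682×0.361) = 1984.2 t/h.
Recycle C = 0.639×1984.2 = 1267.9 t/h.
Combined feed A = 2070 + 1267.9 = 3337.9 t/h.
Overhead W = A − E = 3337.9 − 1984.2 = 1353.7 t/h.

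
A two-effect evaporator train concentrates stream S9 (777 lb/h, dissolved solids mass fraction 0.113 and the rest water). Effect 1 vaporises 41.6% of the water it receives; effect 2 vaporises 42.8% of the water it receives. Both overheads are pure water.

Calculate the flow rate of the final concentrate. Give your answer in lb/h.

water in feed = 777×0.887 = 689.2 lb/h.
After stage 1: water left = (1−0.416)×689.2 = 402.49; stream total = 490.29 lb/h.
After stage 2: water left = (1−0.428)×402.49 = 230.23; final concentrate = 318.03 lb/h.

318 lb/h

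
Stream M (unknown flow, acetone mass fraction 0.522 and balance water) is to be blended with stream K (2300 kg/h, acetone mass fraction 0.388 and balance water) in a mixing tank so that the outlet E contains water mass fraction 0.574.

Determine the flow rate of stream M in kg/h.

910.4 kg/h

Let M be the unknown flow. Total out = 2300 + M.
water balance: 1407.6 + 0.478·M = 0.574·(2300 + M)
(0.478 − 0.574)·M = 0.574×2300 − 1407.6 = -87.4
M = -87.4 / -0.096 = 910.42 kg/h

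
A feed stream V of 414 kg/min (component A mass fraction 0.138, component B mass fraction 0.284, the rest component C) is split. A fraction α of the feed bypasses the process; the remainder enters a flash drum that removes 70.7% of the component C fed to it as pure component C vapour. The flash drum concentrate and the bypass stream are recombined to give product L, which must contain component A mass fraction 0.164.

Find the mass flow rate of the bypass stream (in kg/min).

253.4 kg/min

All 414×0.138 = 57.132 kg/min of component A reaches L, so L = 57.132/0.164 = 348.37 kg/min and vapour = 65.634 kg/min.
The evaporator receives (1−α)·414 of feed at 0.578 component C and removes 0.707 of that component C:
0.707×0.578×(1−α)×414 = 65.634
(1−α) = 65.634/169.18 = 0.3880;  α = 0.6120.
Bypass flow = 0.6120×414 = 253.39 kg/min.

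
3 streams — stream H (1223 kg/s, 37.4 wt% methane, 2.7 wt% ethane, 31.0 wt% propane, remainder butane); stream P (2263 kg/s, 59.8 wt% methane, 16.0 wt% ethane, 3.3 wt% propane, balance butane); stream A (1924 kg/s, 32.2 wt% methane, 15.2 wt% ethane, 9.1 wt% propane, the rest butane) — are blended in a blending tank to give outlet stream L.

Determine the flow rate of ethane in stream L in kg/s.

ethane out = ethane in = 1223×0.027 + 2263×0.160 + 1924×0.152 = 687.55 kg/s.

687.5 kg/s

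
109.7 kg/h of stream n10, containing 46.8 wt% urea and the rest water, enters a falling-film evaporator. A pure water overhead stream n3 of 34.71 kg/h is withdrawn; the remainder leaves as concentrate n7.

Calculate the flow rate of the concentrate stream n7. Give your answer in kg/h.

74.99 kg/h

Concentrate = 109.7 − 34.71 = 74.99 kg/h.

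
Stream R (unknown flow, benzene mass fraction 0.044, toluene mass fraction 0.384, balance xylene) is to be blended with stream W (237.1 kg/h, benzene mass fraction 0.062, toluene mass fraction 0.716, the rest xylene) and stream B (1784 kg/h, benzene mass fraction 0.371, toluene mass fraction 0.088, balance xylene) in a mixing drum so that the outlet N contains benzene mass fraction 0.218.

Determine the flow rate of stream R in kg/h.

1356 kg/h

Let R be the unknown flow. Total out = 2021.1 + R.
benzene balance: 676.56 + 0.044·R = 0.218·(2021.1 + R)
(0.044 − 0.218)·R = 0.218×2021.1 − 676.56 = -235.96
R = -235.96 / -0.174 = 1356.1 kg/h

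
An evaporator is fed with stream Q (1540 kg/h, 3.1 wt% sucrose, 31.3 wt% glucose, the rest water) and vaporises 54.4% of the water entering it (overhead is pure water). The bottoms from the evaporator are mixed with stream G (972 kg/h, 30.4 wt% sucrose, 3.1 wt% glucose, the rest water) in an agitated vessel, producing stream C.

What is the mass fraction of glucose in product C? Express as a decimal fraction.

0.261

Vapour removed = 0.544×0.656×1540 = 549.57 kg/h; concentrate = 990.43 kg/h.
glucose reaching the mixer = 482.02 (from concentrate) + 972×0.031 = 512.15 kg/h.
Product flow = 990.43 + 972 = 1962.4 kg/h; glucose fraction = 0.261.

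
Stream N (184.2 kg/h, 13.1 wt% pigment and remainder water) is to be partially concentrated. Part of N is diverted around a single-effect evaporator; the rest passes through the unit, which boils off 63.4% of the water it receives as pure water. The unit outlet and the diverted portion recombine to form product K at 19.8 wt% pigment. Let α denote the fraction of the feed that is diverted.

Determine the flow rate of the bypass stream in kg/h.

71.07 kg/h

All 184.2×0.131 = 24.13 kg/h of pigment reaches K, so K = 24.13/0.198 = 121.87 kg/h and vapour = 62.33 kg/h.
The evaporator receives (1−α)·184.2 of feed at 0.869 water and removes 0.634 of that water:
0.634×0.869×(1−α)×184.2 = 62.33
(1−α) = 62.33/101.48 = 0.6142;  α = 0.3858.
Bypass flow = 0.3858×184.2 = 71.067 kg/h.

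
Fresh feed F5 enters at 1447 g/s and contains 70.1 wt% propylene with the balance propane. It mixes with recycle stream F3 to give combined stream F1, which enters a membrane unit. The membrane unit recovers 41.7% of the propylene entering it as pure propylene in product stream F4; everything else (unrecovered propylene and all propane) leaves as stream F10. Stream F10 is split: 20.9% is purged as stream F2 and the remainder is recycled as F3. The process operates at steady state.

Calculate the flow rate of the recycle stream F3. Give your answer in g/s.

propane enters only via F5 and leaves only via the purge: 1447×0.299 = 0.209×(propane in F10), and the membrane unit passes all propane, so propane in F1 = propane in F10 = 2070.1 g/s.
propylene in F1: m_A = 1447×0.701 + (1−0.209)·(1−0.417)·m_A, so m_A = 1014.3/0.5388 = 1882.4 g/s.
F10 = (1−0.417)×1882.4 + 2070.1 = 3167.6 g/s.
Recycle F3 = (1−0.209)×3167.6 = 2505.5 g/s.

2506 g/s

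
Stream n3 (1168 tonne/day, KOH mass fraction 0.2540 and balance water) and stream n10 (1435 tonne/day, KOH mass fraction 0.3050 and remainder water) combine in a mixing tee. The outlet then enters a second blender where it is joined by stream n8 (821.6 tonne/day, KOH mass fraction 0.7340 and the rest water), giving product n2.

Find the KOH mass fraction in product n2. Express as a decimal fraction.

Overall, product flow = 3424.6 tonne/day.
KOH in = 1168×0.254 + 1435×0.305 + 821.6×0.734 = 1337.4 tonne/day.
KOH fraction in n2 = 0.3905.

0.3905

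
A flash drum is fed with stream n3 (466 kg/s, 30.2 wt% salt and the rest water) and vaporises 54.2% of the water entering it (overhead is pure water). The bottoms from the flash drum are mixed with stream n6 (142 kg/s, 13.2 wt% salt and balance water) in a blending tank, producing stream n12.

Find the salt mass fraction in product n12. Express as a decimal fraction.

Vapour removed = 0.542×0.698×466 = 176.3 kg/s; concentrate = 289.7 kg/s.
salt reaching the mixer = 140.73 (from concentrate) + 142×0.132 = 159.48 kg/s.
Product flow = 289.7 + 142 = 431.7 kg/s; salt fraction = 0.3694.

0.3694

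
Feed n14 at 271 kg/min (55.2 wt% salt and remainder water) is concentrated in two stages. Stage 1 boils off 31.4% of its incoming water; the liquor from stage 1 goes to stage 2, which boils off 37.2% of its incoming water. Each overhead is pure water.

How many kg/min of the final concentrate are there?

201.9 kg/min

water in feed = 271×0.448 = 121.41 kg/min.
After stage 1: water left = (1−0.314)×121.41 = 83.286; stream total = 232.88 kg/min.
After stage 2: water left = (1−0.372)×83.286 = 52.304; final concentrate = 201.9 kg/min.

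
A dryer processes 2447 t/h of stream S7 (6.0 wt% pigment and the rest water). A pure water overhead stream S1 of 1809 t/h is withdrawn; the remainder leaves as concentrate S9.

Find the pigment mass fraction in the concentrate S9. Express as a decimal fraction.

pigment is not removed: 2447×0.060 = 146.82 t/h of pigment enters S9.
Concentrate = 2447 − 1809 = 638 t/h.
Mass fraction = 146.82/638 = 0.230.

0.230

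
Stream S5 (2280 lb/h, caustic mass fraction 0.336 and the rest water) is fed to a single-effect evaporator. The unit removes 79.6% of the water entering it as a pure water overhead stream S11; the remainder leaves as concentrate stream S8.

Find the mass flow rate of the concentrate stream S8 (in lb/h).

1075 lb/h

water entering = 2280×0.664 = 1513.9 lb/h; overhead removed = 0.796×1513.9 = 1205.1 lb/h.
Concentrate = 2280 − 1205.1 = 1074.9 lb/h.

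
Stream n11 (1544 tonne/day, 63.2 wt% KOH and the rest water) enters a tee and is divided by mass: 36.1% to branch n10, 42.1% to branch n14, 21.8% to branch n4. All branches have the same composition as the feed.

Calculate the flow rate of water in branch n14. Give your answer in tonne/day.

239.2 tonne/day

Branch n14 total = 0.421×1544 = 650.02 tonne/day.
water in n14 = 0.368×650.02 = 239.21 tonne/day.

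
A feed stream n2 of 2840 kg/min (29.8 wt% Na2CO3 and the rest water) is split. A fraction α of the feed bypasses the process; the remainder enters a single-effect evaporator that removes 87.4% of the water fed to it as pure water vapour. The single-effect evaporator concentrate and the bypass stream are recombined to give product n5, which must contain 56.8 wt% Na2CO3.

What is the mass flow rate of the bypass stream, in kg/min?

All 2840×0.298 = 846.32 kg/min of Na2CO3 reaches n5, so n5 = 846.32/0.568 = 1490 kg/min and vapour = 1350 kg/min.
The evaporator receives (1−α)·2840 of feed at 0.702 water and removes 0.874 of that water:
0.874×0.702×(1−α)×2840 = 1350
(1−α) = 1350/1742.5 = 0.7748;  α = 0.2252.
Bypass flow = 0.2252×2840 = 639.68 kg/min.

639.7 kg/min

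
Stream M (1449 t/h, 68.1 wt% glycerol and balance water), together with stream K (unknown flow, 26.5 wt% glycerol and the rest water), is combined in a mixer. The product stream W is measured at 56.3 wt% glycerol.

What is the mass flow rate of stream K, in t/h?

573.8 t/h

Let K be the unknown flow. Total out = 1449 + K.
glycerol balance: 986.77 + 0.265·K = 0.563·(1449 + K)
(0.265 − 0.563)·K = 0.563×1449 − 986.77 = -170.98
K = -170.98 / -0.298 = 573.77 t/h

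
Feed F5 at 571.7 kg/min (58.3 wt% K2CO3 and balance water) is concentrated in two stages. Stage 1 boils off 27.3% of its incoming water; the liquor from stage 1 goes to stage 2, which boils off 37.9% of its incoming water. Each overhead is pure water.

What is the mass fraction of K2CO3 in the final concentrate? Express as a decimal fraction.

water in feed = 571.7×0.417 = 238.4 kg/min.
After stage 1: water left = (1−0.273)×238.4 = 173.32; stream total = 506.62 kg/min.
After stage 2: water left = (1−0.379)×173.32 = 107.63; final concentrate = 440.93 kg/min.
K2CO3 fraction = 333.3/440.93 = 0.756.

0.756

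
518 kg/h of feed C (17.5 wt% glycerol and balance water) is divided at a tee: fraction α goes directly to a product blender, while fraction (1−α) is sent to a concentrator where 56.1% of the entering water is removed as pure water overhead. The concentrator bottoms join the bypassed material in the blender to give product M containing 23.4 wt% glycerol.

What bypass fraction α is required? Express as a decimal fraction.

All 518×0.175 = 90.65 kg/h of glycerol reaches M, so M = 90.65/0.234 = 387.39 kg/h and vapour = 130.61 kg/h.
The evaporator receives (1−α)·518 of feed at 0.825 water and removes 0.561 of that water:
0.561×0.825×(1−α)×518 = 130.61
(1−α) = 130.61/239.74 = 0.5448;  α = 0.4552.

0.455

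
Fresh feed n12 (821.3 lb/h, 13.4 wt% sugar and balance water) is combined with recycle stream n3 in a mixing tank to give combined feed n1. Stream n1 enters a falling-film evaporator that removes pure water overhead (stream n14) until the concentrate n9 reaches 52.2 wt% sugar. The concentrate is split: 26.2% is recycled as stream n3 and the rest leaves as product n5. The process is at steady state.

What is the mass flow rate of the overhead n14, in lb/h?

610.5 lb/h

Overall sugar balance (none leaves overhead): sugar in fresh feed = sugar in product, i.e. 821.3×0.134 = (1−0.262)·n9·0.522.
n9 = 110.05/(0.522×0.738) = 285.68 lb/h.
Recycle n3 = 0.262×285.68 = 74.848 lb/h.
Combined feed n1 = 821.3 + 74.848 = 896.15 lb/h.
Overhead n14 = n1 − n9 = 896.15 − 285.68 = 610.47 lb/h.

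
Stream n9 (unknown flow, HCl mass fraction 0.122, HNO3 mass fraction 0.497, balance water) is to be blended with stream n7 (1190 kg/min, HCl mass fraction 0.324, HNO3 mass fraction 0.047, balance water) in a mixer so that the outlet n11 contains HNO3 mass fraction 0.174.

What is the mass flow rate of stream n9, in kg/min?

Let n9 be the unknown flow. Total out = 1190 + n9.
HNO3 balance: 55.93 + 0.497·n9 = 0.174·(1190 + n9)
(0.497 − 0.174)·n9 = 0.174×1190 − 55.93 = 151.13
n9 = 151.13 / 0.323 = 467.89 kg/min

467.9 kg/min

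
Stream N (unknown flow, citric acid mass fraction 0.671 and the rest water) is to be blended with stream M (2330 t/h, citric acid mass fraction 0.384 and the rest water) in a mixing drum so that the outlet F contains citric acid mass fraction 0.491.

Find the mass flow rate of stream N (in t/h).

Let N be the unknown flow. Total out = 2330 + N.
citric acid balance: 894.72 + 0.671·N = 0.491·(2330 + N)
(0.671 − 0.491)·N = 0.491×2330 − 894.72 = 249.31
N = 249.31 / 0.180 = 1385.1 t/h

1385 t/h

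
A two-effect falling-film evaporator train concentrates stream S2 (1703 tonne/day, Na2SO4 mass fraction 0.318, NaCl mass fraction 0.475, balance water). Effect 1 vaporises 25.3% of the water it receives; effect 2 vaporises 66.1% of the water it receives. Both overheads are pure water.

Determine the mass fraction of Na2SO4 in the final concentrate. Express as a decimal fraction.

0.376

water in feed = 1703×0.207 = 352.52 tonne/day.
After stage 1: water left = (1−0.253)×352.52 = 263.33; stream total = 1613.8 tonne/day.
After stage 2: water left = (1−0.661)×263.33 = 89.27; final concentrate = 1439.7 tonne/day.
Na2SO4 fraction = 541.55/1439.7 = 0.376.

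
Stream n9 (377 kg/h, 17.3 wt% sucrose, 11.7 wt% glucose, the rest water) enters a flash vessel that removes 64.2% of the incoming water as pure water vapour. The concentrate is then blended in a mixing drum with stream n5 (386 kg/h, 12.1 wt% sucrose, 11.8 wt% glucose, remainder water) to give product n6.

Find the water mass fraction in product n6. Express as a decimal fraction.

0.659

Vapour removed = 0.642×0.710×377 = 171.84 kg/h; concentrate = 205.16 kg/h.
water reaching the mixer = 95.826 (from concentrate) + 386×0.761 = 389.57 kg/h.
Product flow = 205.16 + 386 = 591.16 kg/h; water fraction = 0.659.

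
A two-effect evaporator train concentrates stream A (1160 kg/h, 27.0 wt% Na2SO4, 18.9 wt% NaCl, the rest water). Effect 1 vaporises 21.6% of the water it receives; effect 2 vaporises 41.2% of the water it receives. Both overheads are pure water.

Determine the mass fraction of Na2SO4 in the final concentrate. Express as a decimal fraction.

0.3811

water in feed = 1160×0.541 = 627.56 kg/h.
After stage 1: water left = (1−0.216)×627.56 = 492.01; stream total = 1024.4 kg/h.
After stage 2: water left = (1−0.412)×492.01 = 289.3; final concentrate = 821.74 kg/h.
Na2SO4 fraction = 313.2/821.74 = 0.3811.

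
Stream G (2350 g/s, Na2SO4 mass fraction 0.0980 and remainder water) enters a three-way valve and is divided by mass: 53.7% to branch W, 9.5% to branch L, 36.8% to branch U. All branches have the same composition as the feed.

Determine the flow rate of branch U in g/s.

Branch U flow = 0.368×2350 = 864.8 g/s.

864.8 g/s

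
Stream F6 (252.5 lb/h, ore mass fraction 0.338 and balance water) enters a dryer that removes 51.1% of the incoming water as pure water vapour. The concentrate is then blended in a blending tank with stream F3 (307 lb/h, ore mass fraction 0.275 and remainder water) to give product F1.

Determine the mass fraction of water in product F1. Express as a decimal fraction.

0.642

Vapour removed = 0.511×0.662×252.5 = 85.416 lb/h; concentrate = 167.08 lb/h.
water reaching the mixer = 81.739 (from concentrate) + 307×0.725 = 304.31 lb/h.
Product flow = 167.08 + 307 = 474.08 lb/h; water fraction = 0.642.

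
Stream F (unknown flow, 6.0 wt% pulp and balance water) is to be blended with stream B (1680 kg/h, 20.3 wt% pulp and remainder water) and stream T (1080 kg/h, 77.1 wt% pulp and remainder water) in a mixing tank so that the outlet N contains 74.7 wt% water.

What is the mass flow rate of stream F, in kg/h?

2463 kg/h

Let F be the unknown flow. Total out = 2760 + F.
water balance: 1586.3 + 0.940·F = 0.747·(2760 + F)
(0.940 − 0.747)·F = 0.747×2760 − 1586.3 = 475.44
F = 475.44 / 0.193 = 2463.4 kg/h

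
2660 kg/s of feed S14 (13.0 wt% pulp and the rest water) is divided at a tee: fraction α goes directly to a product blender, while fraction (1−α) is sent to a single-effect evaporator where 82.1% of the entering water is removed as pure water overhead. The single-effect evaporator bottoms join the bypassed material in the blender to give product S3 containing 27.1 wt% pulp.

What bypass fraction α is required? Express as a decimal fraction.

0.272

All 2660×0.130 = 345.8 kg/s of pulp reaches S3, so S3 = 345.8/0.271 = 1276 kg/s and vapour = 1384 kg/s.
The evaporator receives (1−α)·2660 of feed at 0.870 water and removes 0.821 of that water:
0.821×0.870×(1−α)×2660 = 1384
(1−α) = 1384/1900 = 0.7284;  α = 0.2716.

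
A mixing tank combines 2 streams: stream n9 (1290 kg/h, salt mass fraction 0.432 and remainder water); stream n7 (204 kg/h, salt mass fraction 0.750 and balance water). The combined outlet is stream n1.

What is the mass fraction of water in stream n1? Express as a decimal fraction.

Total flow out = 1290 + 204 = 1494 kg/h.
water in = 1290×0.568 + 204×0.250 = 783.72 kg/h.
water mass fraction in n1 = 783.72/1494 = 0.525.

0.525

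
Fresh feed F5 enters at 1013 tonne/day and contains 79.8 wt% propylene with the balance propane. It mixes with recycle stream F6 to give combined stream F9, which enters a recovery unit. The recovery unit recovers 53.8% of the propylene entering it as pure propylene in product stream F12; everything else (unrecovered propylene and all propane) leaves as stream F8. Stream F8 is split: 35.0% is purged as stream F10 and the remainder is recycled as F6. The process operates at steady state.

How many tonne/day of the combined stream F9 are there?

1740 tonne/day

propane enters only via F5 and leaves only via the purge: 1013×0.202 = 0.350×(propane in F8), and the recovery unit passes all propane, so propane in F9 = propane in F8 = 584.65 tonne/day.
propylene in F9: m_A = 1013×0.798 + (1−0.350)·(1−0.538)·m_A, so m_A = 808.37/0.6997 = 1155.3 tonne/day.
F9 = 1155.3 + 584.65 = 1740 tonne/day.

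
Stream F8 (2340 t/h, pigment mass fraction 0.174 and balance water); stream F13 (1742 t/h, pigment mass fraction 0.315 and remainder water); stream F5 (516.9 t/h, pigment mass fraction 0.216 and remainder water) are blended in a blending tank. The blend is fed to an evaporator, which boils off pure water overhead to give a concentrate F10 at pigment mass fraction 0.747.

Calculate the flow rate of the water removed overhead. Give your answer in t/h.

pigment entering = 2340×0.174 + 1742×0.315 + 516.9×0.216 = 1067.5 t/h.
All pigment reports to F10, so F10 = 1067.5/0.747 = 1429.1 t/h.
Total feed = 4598.9 t/h; overhead = 4598.9 − 1429.1 = 3169.8 t/h.

3170 t/h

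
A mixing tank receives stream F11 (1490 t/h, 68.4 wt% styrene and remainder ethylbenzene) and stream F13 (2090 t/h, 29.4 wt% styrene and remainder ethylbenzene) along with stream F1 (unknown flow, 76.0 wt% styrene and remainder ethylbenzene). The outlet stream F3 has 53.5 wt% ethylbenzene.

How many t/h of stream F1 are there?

Let F1 be the unknown flow. Total out = 3580 + F1.
ethylbenzene balance: 1946.4 + 0.240·F1 = 0.535·(3580 + F1)
(0.240 − 0.535)·F1 = 0.535×3580 − 1946.4 = -31.08
F1 = -31.08 / -0.295 = 105.36 t/h

105.4 t/h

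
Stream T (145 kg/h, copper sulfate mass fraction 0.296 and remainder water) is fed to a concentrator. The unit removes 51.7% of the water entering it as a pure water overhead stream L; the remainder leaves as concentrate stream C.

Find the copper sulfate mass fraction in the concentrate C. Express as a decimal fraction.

copper sulfate is not removed: 145×0.296 = 42.92 kg/h of copper sulfate enters C.
water entering = 145×0.704 = 102.08 kg/h; overhead removed = 0.517×102.08 = 52.775 kg/h.
Concentrate = 145 − 52.775 = 92.225 kg/h.
Mass fraction = 42.92/92.225 = 0.465.

0.465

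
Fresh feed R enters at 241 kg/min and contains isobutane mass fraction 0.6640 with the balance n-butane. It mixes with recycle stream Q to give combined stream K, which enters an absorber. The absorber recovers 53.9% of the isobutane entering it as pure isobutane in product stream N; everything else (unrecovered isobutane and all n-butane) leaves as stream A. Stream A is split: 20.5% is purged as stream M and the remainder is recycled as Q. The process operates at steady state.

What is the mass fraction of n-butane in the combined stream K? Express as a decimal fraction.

n-butane enters only via R and leaves only via the purge: 241×0.336 = 0.205×(n-butane in A), and the absorber passes all n-butane, so n-butane in K = n-butane in A = 395 kg/min.
isobutane in K: m_A = 241×0.664 + (1−0.205)·(1−0.539)·m_A, so m_A = 160.02/0.6335 = 252.6 kg/min.
K = 252.6 + 395 = 647.61 kg/min.
n-butane fraction in K = 395/647.61 = 0.6099.

0.6099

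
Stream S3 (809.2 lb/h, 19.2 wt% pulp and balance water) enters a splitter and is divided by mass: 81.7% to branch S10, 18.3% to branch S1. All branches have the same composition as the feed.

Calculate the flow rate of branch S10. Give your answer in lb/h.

661.1 lb/h

Branch S10 flow = 0.817×809.2 = 661.12 lb/h.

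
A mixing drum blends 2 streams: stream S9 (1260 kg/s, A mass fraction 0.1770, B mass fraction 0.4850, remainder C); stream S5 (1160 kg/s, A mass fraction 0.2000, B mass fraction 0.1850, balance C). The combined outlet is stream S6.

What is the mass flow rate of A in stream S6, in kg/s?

455 kg/s

A out = A in = 1260×0.177 + 1160×0.200 = 455.02 kg/s.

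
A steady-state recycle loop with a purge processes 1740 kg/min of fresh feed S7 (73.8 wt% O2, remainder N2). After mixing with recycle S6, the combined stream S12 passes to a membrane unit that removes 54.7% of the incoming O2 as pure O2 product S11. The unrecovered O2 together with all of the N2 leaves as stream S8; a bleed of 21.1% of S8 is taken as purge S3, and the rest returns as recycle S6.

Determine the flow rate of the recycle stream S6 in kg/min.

N2 enters only via S7 and leaves only via the purge: 1740×0.262 = 0.211×(N2 in S8), and the membrane unit passes all N2, so N2 in S12 = N2 in S8 = 2160.6 kg/min.
O2 in S12: m_A = 1740×0.738 + (1−0.211)·(1−0.547)·m_A, so m_A = 1284.1/0.6426 = 1998.4 kg/min.
S8 = (1−0.547)×1998.4 + 2160.6 = 3065.8 kg/min.
Recycle S6 = (1−0.211)×3065.8 = 2418.9 kg/min.

2419 kg/min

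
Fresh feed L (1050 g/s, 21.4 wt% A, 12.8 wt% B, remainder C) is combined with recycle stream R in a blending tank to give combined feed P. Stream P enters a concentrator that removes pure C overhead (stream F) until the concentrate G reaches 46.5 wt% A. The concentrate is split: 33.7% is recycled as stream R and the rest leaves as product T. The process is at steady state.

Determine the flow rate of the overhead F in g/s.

566.8 g/s

Overall A balance (none leaves overhead): A in fresh feed = A in product, i.e. 1050×0.214 = (1−0.337)·G·0.465.
G = 224.7/(0.465×0.663) = 728.85 g/s.
Recycle R = 0.337×728.85 = 245.62 g/s.
Combined feed P = 1050 + 245.62 = 1295.6 g/s.
Overhead F = P − G = 1295.6 − 728.85 = 566.77 g/s.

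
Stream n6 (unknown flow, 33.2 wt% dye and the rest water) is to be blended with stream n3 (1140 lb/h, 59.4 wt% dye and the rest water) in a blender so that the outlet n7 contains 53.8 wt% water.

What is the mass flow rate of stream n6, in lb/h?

Let n6 be the unknown flow. Total out = 1140 + n6.
water balance: 462.84 + 0.668·n6 = 0.538·(1140 + n6)
(0.668 − 0.538)·n6 = 0.538×1140 − 462.84 = 150.48
n6 = 150.48 / 0.130 = 1157.5 lb/h

1158 lb/h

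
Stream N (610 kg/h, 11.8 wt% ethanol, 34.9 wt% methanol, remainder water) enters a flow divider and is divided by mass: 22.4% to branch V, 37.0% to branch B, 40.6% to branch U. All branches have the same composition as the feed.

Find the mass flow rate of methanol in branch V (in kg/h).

47.69 kg/h

Branch V total = 0.224×610 = 136.64 kg/h.
methanol in V = 0.349×136.64 = 47.687 kg/h.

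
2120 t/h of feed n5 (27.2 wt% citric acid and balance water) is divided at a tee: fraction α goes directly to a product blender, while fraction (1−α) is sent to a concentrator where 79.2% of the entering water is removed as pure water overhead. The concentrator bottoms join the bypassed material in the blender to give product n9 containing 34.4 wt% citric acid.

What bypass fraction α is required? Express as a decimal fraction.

All 2120×0.272 = 576.64 t/h of citric acid reaches n9, so n9 = 576.64/0.344 = 1676.3 t/h and vapour = 443.72 t/h.
The evaporator receives (1−α)·2120 of feed at 0.728 water and removes 0.792 of that water:
0.792×0.728×(1−α)×2120 = 443.72
(1−α) = 443.72/1222.3 = 0.3630;  α = 0.6370.

0.637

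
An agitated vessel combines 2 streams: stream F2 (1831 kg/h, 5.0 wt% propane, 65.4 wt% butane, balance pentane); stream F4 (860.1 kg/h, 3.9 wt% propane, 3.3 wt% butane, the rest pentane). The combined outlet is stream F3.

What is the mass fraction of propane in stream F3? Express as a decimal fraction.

0.046

Total flow out = 1831 + 860.1 = 2691.1 kg/h.
propane in = 1831×0.050 + 860.1×0.039 = 125.09 kg/h.
propane mass fraction in F3 = 125.09/2691.1 = 0.046.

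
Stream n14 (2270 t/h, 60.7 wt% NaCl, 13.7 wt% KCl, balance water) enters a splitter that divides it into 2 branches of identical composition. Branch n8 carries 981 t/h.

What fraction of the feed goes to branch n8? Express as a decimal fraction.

0.432

Fraction to n8 = 981/2270 = 0.4322.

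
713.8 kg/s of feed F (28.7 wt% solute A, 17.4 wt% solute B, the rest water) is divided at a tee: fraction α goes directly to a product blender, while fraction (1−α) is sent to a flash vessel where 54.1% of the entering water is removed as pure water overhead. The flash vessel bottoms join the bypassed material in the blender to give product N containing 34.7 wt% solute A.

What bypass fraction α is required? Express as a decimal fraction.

0.407

All 713.8×0.287 = 204.86 kg/s of solute A reaches N, so N = 204.86/0.347 = 590.38 kg/s and vapour = 123.42 kg/s.
The evaporator receives (1−α)·713.8 of feed at 0.539 water and removes 0.541 of that water:
0.541×0.539×(1−α)×713.8 = 123.42
(1−α) = 123.42/208.14 = 0.5930;  α = 0.4070.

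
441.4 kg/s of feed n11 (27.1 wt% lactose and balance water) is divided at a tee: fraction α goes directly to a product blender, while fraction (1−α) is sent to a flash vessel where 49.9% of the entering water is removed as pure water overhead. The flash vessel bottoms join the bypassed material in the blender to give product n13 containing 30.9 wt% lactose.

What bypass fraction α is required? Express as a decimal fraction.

0.662

All 441.4×0.271 = 119.62 kg/s of lactose reaches n13, so n13 = 119.62/0.309 = 387.12 kg/s and vapour = 54.282 kg/s.
The evaporator receives (1−α)·441.4 of feed at 0.729 water and removes 0.499 of that water:
0.499×0.729×(1−α)×441.4 = 54.282
(1−α) = 54.282/160.57 = 0.3381;  α = 0.6619.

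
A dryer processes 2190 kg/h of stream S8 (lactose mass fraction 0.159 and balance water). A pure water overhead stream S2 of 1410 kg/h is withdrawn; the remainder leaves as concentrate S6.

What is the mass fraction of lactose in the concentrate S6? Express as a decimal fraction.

lactose is not removed: 2190×0.159 = 348.21 kg/h of lactose enters S6.
Concentrate = 2190 − 1410 = 780 kg/h.
Mass fraction = 348.21/780 = 0.446.

0.446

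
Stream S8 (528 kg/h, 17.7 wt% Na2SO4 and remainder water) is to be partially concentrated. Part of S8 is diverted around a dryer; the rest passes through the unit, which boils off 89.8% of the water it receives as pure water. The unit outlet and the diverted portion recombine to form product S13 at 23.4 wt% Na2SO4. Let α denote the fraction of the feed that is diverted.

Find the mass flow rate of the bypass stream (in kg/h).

354 kg/h

All 528×0.177 = 93.456 kg/h of Na2SO4 reaches S13, so S13 = 93.456/0.234 = 399.38 kg/h and vapour = 128.62 kg/h.
The evaporator receives (1−α)·528 of feed at 0.823 water and removes 0.898 of that water:
0.898×0.823×(1−α)×528 = 128.62
(1−α) = 128.62/390.22 = 0.3296;  α = 0.6704.
Bypass flow = 0.6704×528 = 353.97 kg/h.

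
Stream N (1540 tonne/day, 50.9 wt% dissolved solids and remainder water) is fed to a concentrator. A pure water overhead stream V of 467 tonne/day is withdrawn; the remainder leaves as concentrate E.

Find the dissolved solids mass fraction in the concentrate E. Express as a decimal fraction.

dissolved solids is not removed: 1540×0.509 = 783.86 tonne/day of dissolved solids enters E.
Concentrate = 1540 − 467 = 1073 tonne/day.
Mass fraction = 783.86/1073 = 0.731.

0.731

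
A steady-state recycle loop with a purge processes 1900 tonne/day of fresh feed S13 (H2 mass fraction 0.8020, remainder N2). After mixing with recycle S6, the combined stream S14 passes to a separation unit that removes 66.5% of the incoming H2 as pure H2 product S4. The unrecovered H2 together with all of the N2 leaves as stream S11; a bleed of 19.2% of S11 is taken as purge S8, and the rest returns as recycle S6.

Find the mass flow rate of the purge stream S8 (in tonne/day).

N2 enters only via S13 and leaves only via the purge: 1900×0.198 = 0.192×(N2 in S11), and the separation unit passes all N2, so N2 in S14 = N2 in S11 = 1959.4 tonne/day.
H2 in S14: m_A = 1900×0.802 + (1−0.192)·(1−0.665)·m_A, so m_A = 1523.8/0.7293 = 2089.3 tonne/day.
S11 = (1−0.665)×2089.3 + 1959.4 = 2659.3 tonne/day.
Purge S8 = 0.192×2659.3 = 510.59 tonne/day.

510.6 tonne/day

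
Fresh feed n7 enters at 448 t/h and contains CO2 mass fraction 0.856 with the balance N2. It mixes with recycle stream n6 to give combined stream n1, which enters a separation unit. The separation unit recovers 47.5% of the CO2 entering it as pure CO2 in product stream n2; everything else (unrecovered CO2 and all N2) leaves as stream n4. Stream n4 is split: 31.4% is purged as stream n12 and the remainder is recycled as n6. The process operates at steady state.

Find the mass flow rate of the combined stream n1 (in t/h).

N2 enters only via n7 and leaves only via the purge: 448×0.144 = 0.314×(N2 in n4), and the separation unit passes all N2, so N2 in n1 = N2 in n4 = 205.45 t/h.
CO2 in n1: m_A = 448×0.856 + (1−0.314)·(1−0.475)·m_A, so m_A = 383.49/0.6399 = 599.34 t/h.
n1 = 599.34 + 205.45 = 804.79 t/h.

804.8 t/h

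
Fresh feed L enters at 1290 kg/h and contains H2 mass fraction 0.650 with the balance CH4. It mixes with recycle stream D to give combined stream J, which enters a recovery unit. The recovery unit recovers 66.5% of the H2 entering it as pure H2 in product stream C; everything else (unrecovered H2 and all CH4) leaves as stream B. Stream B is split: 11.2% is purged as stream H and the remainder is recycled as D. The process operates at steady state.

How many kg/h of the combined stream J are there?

CH4 enters only via L and leaves only via the purge: 1290×0.350 = 0.112×(CH4 in B), and the recovery unit passes all CH4, so CH4 in J = CH4 in B = 4031.2 kg/h.
H2 in J: m_A = 1290×0.650 + (1−0.112)·(1−0.665)·m_A, so m_A = 838.5/0.7025 = 1193.6 kg/h.
J = 1193.6 + 4031.2 = 5224.8 kg/h.

5225 kg/h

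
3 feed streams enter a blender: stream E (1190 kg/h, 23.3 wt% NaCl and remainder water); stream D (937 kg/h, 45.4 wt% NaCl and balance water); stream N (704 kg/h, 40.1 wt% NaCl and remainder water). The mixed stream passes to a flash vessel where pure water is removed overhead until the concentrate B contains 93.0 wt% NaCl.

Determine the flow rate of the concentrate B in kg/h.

1059 kg/h

NaCl entering = 1190×0.233 + 937×0.454 + 704×0.401 = 984.97 kg/h.
All NaCl reports to B, so B = 984.97/0.930 = 1059.1 kg/h.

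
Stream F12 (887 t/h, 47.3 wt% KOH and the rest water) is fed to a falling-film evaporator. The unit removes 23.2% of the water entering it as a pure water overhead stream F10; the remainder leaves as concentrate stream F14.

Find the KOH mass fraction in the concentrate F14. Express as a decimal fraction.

0.539

KOH is not removed: 887×0.473 = 419.55 t/h of KOH enters F14.
water entering = 887×0.527 = 467.45 t/h; overhead removed = 0.232×467.45 = 108.45 t/h.
Concentrate = 887 − 108.45 = 778.55 t/h.
Mass fraction = 419.55/778.55 = 0.539.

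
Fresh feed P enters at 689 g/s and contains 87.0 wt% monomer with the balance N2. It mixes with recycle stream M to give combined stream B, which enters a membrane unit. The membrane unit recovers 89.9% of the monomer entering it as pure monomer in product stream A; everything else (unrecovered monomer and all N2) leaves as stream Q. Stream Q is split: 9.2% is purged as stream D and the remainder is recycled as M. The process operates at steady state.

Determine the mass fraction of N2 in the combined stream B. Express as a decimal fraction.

N2 enters only via P and leaves only via the purge: 689×0.130 = 0.092×(N2 in Q), and the membrane unit passes all N2, so N2 in B = N2 in Q = 973.59 g/s.
monomer in B: m_A = 689×0.870 + (1−0.092)·(1−0.899)·m_A, so m_A = 599.43/0.9083 = 659.95 g/s.
B = 659.95 + 973.59 = 1633.5 g/s.
N2 fraction in B = 973.59/1633.5 = 0.596.

0.596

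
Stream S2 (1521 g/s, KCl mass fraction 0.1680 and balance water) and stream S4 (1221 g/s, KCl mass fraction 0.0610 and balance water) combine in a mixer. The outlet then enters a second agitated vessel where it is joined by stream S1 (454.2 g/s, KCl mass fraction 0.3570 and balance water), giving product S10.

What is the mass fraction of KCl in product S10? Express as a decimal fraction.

Overall, product flow = 3196.2 g/s.
KCl in = 1521×0.168 + 1221×0.061 + 454.2×0.357 = 492.16 g/s.
KCl fraction in S10 = 0.1540.

0.1540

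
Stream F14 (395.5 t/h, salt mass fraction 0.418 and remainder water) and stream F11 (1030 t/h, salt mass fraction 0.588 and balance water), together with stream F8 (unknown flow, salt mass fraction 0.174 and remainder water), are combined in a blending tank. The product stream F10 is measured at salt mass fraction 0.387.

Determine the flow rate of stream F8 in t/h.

Let F8 be the unknown flow. Total out = 1425.5 + F8.
salt balance: 770.96 + 0.174·F8 = 0.387·(1425.5 + F8)
(0.174 − 0.387)·F8 = 0.387×1425.5 − 770.96 = -219.29
F8 = -219.29 / -0.213 = 1029.5 t/h

1030 t/h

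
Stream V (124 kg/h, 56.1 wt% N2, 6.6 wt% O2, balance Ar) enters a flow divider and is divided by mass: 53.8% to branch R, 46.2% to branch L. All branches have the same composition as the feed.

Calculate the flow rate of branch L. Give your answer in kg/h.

57.29 kg/h

Branch L flow = 0.462×124 = 57.288 kg/h.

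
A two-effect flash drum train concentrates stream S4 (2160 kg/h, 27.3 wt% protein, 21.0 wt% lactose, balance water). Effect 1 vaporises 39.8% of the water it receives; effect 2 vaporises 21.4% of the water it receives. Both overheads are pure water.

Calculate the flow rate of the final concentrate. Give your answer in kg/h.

1572 kg/h

water in feed = 2160×0.517 = 1116.7 kg/h.
After stage 1: water left = (1−0.398)×1116.7 = 672.27; stream total = 1715.5 kg/h.
After stage 2: water left = (1−0.214)×672.27 = 528.4; final concentrate = 1571.7 kg/h.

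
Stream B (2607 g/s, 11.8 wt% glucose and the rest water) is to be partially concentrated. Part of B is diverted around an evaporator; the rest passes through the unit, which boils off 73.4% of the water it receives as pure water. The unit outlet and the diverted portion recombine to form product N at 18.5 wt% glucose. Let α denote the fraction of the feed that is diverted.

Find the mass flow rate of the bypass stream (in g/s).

1149 g/s

All 2607×0.118 = 307.63 g/s of glucose reaches N, so N = 307.63/0.185 = 1662.8 g/s and vapour = 944.16 g/s.
The evaporator receives (1−α)·2607 of feed at 0.882 water and removes 0.734 of that water:
0.734×0.882×(1−α)×2607 = 944.16
(1−α) = 944.16/1687.7 = 0.5594;  α = 0.4406.
Bypass flow = 0.4406×2607 = 1148.6 g/s.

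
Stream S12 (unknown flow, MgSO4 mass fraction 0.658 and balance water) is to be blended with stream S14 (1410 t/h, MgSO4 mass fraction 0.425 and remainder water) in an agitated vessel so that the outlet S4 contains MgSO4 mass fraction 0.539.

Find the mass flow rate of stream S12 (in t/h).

1351 t/h

Let S12 be the unknown flow. Total out = 1410 + S12.
MgSO4 balance: 599.25 + 0.658·S12 = 0.539·(1410 + S12)
(0.658 − 0.539)·S12 = 0.539×1410 − 599.25 = 160.74
S12 = 160.74 / 0.119 = 1350.8 t/h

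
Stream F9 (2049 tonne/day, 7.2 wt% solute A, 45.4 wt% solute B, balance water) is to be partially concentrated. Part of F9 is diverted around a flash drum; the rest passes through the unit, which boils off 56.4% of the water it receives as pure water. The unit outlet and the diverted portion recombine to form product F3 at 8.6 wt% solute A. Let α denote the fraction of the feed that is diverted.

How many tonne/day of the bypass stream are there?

All 2049×0.072 = 147.53 tonne/day of solute A reaches F3, so F3 = 147.53/0.086 = 1715.4 tonne/day and vapour = 333.56 tonne/day.
The evaporator receives (1−α)·2049 of feed at 0.474 water and removes 0.564 of that water:
0.564×0.474×(1−α)×2049 = 333.56
(1−α) = 333.56/547.77 = 0.6089;  α = 0.3911.
Bypass flow = 0.3911×2049 = 801.29 tonne/day.

801.3 tonne/day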